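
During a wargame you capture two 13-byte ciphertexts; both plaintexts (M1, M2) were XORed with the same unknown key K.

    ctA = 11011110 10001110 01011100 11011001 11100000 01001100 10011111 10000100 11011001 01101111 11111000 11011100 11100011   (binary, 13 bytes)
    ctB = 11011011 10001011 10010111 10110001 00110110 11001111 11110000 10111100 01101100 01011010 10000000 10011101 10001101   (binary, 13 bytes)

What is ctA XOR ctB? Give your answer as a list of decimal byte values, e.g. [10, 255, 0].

[5, 5, 203, 104, 214, 131, 111, 56, 181, 53, 120, 65, 110]

ctA ⊕ ctB = (M1 ⊕ K) ⊕ (M2 ⊕ K) = M1 ⊕ M2 — the shared key cancels under XOR.
de ⊕ db = 05
8e ⊕ 8b = 05
5c ⊕ 97 = cb
d9 ⊕ b1 = 68
e0 ⊕ 36 = d6
4c ⊕ cf = 83
9f ⊕ f0 = 6f
84 ⊕ bc = 38
d9 ⊕ 6c = b5
6f ⊕ 5a = 35
f8 ⊕ 80 = 78
dc ⊕ 9d = 41
e3 ⊕ 8d = 6e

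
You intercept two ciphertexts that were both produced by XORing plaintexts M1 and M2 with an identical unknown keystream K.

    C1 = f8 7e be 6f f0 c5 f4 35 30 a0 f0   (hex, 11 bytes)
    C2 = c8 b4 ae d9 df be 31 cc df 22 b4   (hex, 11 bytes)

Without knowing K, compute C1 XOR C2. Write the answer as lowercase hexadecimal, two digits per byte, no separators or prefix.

30ca10b62f7bc5f9ef8244

C1 ⊕ C2 = (M1 ⊕ K) ⊕ (M2 ⊕ K) = M1 ⊕ M2 — the shared key cancels under XOR.
11111000 XOR 11001000 = 00110000
01111110 XOR 10110100 = 11001010
10111110 XOR 10101110 = 00010000
01101111 XOR 11011001 = 10110110
11110000 XOR 11011111 = 00101111
11000101 XOR 10111110 = 01111011
11110100 XOR 00110001 = 11000101
00110101 XOR 11001100 = 11111001
00110000 XOR 11011111 = 11101111
10100000 XOR 00100010 = 10000010
11110000 XOR 10110100 = 01000100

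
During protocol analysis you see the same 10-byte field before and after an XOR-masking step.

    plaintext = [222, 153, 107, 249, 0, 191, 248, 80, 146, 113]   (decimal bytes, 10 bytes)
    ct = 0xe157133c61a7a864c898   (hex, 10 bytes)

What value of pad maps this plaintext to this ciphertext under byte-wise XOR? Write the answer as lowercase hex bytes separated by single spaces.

3f ce 78 c5 61 18 50 34 5a e9

Since ct = plaintext ⊕ pad, XORing both sides with plaintext gives pad = plaintext ⊕ ct.
11011110 ⊕ 11100001 = 00111111
10011001 ⊕ 01010111 = 11001110
01101011 ⊕ 00010011 = 01111000
11111001 ⊕ 00111100 = 11000101
00000000 ⊕ 01100001 = 01100001
10111111 ⊕ 10100111 = 00011000
11111000 ⊕ 10101000 = 01010000
01010000 ⊕ 01100100 = 00110100
10010010 ⊕ 11001000 = 01011010
01110001 ⊕ 10011000 = 11101001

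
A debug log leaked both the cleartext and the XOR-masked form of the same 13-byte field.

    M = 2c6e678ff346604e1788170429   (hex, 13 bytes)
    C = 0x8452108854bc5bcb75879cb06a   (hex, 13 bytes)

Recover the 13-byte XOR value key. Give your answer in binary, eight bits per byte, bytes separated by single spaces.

10101000 00111100 01110111 00000111 10100111 11111010 00111011 10000101 01100010 00001111 10001011 10110100 01000011

Since C = M ⊕ key, XORing both sides with M gives key = M ⊕ C.
 44 XOR 132 = 168
110 XOR  82 =  60
103 XOR  16 = 119
143 XOR 136 =   7
243 XOR  84 = 167
 70 XOR 188 = 250
 96 XOR  91 =  59
 78 XOR 203 = 133
 23 XOR 117 =  98
136 XOR 135 =  15
 23 XOR 156 = 139
  4 XOR 176 = 180
 41 XOR 106 =  67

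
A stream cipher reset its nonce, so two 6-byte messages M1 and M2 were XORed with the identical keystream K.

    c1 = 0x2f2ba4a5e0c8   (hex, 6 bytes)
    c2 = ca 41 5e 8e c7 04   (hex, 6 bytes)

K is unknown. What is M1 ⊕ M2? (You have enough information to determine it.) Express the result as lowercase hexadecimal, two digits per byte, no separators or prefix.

e56afa2b27cc

c1 ⊕ c2 = (M1 ⊕ K) ⊕ (M2 ⊕ K) = M1 ⊕ M2 — the shared key cancels under XOR.
byte 0: 2f ⊕ ca = e5
byte 1: 2b ⊕ 41 = 6a
byte 2: a4 ⊕ 5e = fa
byte 3: a5 ⊕ 8e = 2b
byte 4: e0 ⊕ c7 = 27
byte 5: c8 ⊕ 04 = cc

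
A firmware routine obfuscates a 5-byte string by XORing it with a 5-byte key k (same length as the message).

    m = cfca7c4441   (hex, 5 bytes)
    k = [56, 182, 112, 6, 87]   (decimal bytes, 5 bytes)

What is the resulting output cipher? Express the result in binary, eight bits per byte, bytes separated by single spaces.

11110111 01111100 00001100 01000010 00010110

byte 0: 207 ^  56 = 247
byte 1: 202 ^ 182 = 124
byte 2: 124 ^ 112 =  12
byte 3:  68 ^   6 =  66
byte 4:  65 ^  87 =  22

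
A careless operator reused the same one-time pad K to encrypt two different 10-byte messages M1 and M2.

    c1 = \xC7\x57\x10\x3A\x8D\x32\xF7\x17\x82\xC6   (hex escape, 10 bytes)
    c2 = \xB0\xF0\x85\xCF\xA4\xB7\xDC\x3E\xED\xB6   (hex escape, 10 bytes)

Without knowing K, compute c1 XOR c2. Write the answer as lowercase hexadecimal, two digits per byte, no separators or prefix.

c1 ⊕ c2 = (M1 ⊕ K) ⊕ (M2 ⊕ K) = M1 ⊕ M2 — the shared key cancels under XOR.
c7 xor b0 = 77
57 xor f0 = a7
10 xor 85 = 95
3a xor cf = f5
8d xor a4 = 29
32 xor b7 = 85
f7 xor dc = 2b
17 xor 3e = 29
82 xor ed = 6f
c6 xor b6 = 70

77a795f529852b296f70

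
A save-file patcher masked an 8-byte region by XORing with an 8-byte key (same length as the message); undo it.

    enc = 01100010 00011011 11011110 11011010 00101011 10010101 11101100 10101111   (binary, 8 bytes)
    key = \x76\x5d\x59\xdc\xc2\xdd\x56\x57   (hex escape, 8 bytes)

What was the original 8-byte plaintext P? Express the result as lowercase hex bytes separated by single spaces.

62 XOR 76 = 14
1b XOR 5d = 46
de XOR 59 = 87
da XOR dc = 06
2b XOR c2 = e9
95 XOR dd = 48
ec XOR 56 = ba
af XOR 57 = f8

14 46 87 06 e9 48 ba f8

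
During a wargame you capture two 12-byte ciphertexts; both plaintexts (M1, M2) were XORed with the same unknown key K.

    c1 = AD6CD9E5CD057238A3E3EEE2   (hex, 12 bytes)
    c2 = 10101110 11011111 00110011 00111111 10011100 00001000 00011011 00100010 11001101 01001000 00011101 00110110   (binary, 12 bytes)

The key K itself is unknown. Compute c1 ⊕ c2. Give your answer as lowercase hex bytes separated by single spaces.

c1 ⊕ c2 = (M1 ⊕ K) ⊕ (M2 ⊕ K) = M1 ⊕ M2 — the shared key cancels under XOR.
byte 0: ad xor ae = 03
byte 1: 6c xor df = b3
byte 2: d9 xor 33 = ea
byte 3: e5 xor 3f = da
byte 4: cd xor 9c = 51
byte 5: 05 xor 08 = 0d
byte 6: 72 xor 1b = 69
byte 7: 38 xor 22 = 1a
byte 8: a3 xor cd = 6e
byte 9: e3 xor 48 = ab
byte 10: ee xor 1d = f3
byte 11: e2 xor 36 = d4

03 b3 ea da 51 0d 69 1a 6e ab f3 d4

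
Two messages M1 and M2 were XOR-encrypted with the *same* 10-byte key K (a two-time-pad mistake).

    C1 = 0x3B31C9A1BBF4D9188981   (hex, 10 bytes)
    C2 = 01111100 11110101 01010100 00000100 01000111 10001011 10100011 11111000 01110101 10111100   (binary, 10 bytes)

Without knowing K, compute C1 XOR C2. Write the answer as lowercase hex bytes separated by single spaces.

47 c4 9d a5 fc 7f 7a e0 fc 3d

C1 ⊕ C2 = (M1 ⊕ K) ⊕ (M2 ⊕ K) = M1 ⊕ M2 — the shared key cancels under XOR.
3b ^ 7c = 47
31 ^ f5 = c4
c9 ^ 54 = 9d
a1 ^ 04 = a5
bb ^ 47 = fc
f4 ^ 8b = 7f
d9 ^ a3 = 7a
18 ^ f8 = e0
89 ^ 75 = fc
81 ^ bc = 3d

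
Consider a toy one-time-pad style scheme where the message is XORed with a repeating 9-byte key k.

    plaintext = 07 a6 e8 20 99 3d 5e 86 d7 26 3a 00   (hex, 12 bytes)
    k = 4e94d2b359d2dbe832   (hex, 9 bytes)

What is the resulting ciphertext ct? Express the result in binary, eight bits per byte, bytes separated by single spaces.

01001001 00110010 00111010 10010011 11000000 11101111 10000101 01101110 11100101 01101000 10101110 11010010

The 9-byte key repeats, so the effective keystream is 4e 94 d2 b3 59 d2 db e8 32 4e 94 d2.
byte 0:   7 ^  78 =  73
byte 1: 166 ^ 148 =  50
byte 2: 232 ^ 210 =  58
byte 3:  32 ^ 179 = 147
byte 4: 153 ^  89 = 192
byte 5:  61 ^ 210 = 239
byte 6:  94 ^ 219 = 133
byte 7: 134 ^ 232 = 110
byte 8: 215 ^  50 = 229
byte 9:  38 ^  78 = 104
byte 10:  58 ^ 148 = 174
byte 11:   0 ^ 210 = 210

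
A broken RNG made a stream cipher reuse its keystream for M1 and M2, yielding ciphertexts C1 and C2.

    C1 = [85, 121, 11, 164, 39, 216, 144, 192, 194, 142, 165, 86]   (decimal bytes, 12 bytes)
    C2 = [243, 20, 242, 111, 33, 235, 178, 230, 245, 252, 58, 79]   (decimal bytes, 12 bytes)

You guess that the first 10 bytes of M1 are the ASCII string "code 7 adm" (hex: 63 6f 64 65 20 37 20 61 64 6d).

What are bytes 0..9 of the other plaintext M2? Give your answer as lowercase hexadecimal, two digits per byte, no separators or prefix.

c5029dae26040247531f

First, C1 ⊕ C2 = (M1 ⊕ K) ⊕ (M2 ⊕ K) = M1 ⊕ M2, so the key drops out. Then M2 = (M1 ⊕ M2) ⊕ M1 over the first 10 bytes.
byte 0: (55 ^ f3) ^ 63 = a6 ^ 63 = c5
byte 1: (79 ^ 14) ^ 6f = 6d ^ 6f = 02
byte 2: (0b ^ f2) ^ 64 = f9 ^ 64 = 9d
byte 3: (a4 ^ 6f) ^ 65 = cb ^ 65 = ae
byte 4: (27 ^ 21) ^ 20 = 06 ^ 20 = 26
byte 5: (d8 ^ eb) ^ 37 = 33 ^ 37 = 04
byte 6: (90 ^ b2) ^ 20 = 22 ^ 20 = 02
byte 7: (c0 ^ e6) ^ 61 = 26 ^ 61 = 47
byte 8: (c2 ^ f5) ^ 64 = 37 ^ 64 = 53
byte 9: (8e ^ fc) ^ 6d = 72 ^ 6d = 1f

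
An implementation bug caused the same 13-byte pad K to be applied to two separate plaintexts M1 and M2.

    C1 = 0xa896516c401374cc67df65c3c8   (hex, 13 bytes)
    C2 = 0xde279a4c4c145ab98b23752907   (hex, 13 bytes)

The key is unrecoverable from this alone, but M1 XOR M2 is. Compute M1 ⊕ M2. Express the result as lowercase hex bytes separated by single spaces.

76 b1 cb 20 0c 07 2e 75 ec fc 10 ea cf

C1 ⊕ C2 = (M1 ⊕ K) ⊕ (M2 ⊕ K) = M1 ⊕ M2 — the shared key cancels under XOR.
byte 0: a8 xor de = 76
byte 1: 96 xor 27 = b1
byte 2: 51 xor 9a = cb
byte 3: 6c xor 4c = 20
byte 4: 40 xor 4c = 0c
byte 5: 13 xor 14 = 07
byte 6: 74 xor 5a = 2e
byte 7: cc xor b9 = 75
byte 8: 67 xor 8b = ec
byte 9: df xor 23 = fc
byte 10: 65 xor 75 = 10
byte 11: c3 xor 29 = ea
byte 12: c8 xor 07 = cf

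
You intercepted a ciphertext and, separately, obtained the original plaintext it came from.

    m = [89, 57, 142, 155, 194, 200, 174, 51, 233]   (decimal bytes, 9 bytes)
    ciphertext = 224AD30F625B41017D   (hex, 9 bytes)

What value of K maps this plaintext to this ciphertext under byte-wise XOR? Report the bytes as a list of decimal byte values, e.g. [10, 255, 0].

[123, 115, 93, 148, 160, 147, 239, 50, 148]

Since ciphertext = m ⊕ K, XORing both sides with m gives K = m ⊕ ciphertext.
59 ^ 22 = 7b
39 ^ 4a = 73
8e ^ d3 = 5d
9b ^ 0f = 94
c2 ^ 62 = a0
c8 ^ 5b = 93
ae ^ 41 = ef
33 ^ 01 = 32
e9 ^ 7d = 94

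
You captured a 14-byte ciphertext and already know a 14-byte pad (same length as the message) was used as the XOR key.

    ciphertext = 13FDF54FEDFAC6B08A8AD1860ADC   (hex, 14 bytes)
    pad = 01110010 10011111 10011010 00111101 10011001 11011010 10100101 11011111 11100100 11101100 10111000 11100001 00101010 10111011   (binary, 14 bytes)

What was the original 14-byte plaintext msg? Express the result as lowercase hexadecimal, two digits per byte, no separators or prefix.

61626f727420636f6e6669672067

XOR is its own inverse, so applying the key byte-wise gives the result directly.
13 ⊕ 72 = 61
fd ⊕ 9f = 62
f5 ⊕ 9a = 6f
4f ⊕ 3d = 72
ed ⊕ 99 = 74
fa ⊕ da = 20
c6 ⊕ a5 = 63
b0 ⊕ df = 6f
8a ⊕ e4 = 6e
8a ⊕ ec = 66
d1 ⊕ b8 = 69
86 ⊕ e1 = 67
0a ⊕ 2a = 20
dc ⊕ bb = 67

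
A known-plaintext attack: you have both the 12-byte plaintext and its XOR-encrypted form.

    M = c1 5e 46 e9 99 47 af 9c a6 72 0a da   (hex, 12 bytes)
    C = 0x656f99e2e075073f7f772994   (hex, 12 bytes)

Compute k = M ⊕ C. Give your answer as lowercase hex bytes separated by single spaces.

a4 31 df 0b 79 32 a8 a3 d9 05 23 4e

Since C = M ⊕ k, XORing both sides with M gives k = M ⊕ C.
193 ⊕ 101 = 164
 94 ⊕ 111 =  49
 70 ⊕ 153 = 223
233 ⊕ 226 =  11
153 ⊕ 224 = 121
 71 ⊕ 117 =  50
175 ⊕   7 = 168
156 ⊕  63 = 163
166 ⊕ 127 = 217
114 ⊕ 119 =   5
 10 ⊕  41 =  35
218 ⊕ 148 =  78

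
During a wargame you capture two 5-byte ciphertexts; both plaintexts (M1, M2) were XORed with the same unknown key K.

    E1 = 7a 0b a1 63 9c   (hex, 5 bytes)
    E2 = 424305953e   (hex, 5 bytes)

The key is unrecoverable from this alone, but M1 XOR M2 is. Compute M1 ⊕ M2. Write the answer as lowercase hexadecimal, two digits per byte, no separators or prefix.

3848a4f6a2

E1 ⊕ E2 = (M1 ⊕ K) ⊕ (M2 ⊕ K) = M1 ⊕ M2 — the shared key cancels under XOR.
byte 0: 01111010 ⊕ 01000010 = 00111000
byte 1: 00001011 ⊕ 01000011 = 01001000
byte 2: 10100001 ⊕ 00000101 = 10100100
byte 3: 01100011 ⊕ 10010101 = 11110110
byte 4: 10011100 ⊕ 00111110 = 10100010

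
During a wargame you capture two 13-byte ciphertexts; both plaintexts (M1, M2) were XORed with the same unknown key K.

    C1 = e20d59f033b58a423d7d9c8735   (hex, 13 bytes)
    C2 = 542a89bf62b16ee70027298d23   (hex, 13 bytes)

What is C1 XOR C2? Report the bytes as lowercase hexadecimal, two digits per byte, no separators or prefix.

b627d04f5104e4a53d5ab50a16

C1 ⊕ C2 = (M1 ⊕ K) ⊕ (M2 ⊕ K) = M1 ⊕ M2 — the shared key cancels under XOR.
byte 0: e2 XOR 54 = b6
byte 1: 0d XOR 2a = 27
byte 2: 59 XOR 89 = d0
byte 3: f0 XOR bf = 4f
byte 4: 33 XOR 62 = 51
byte 5: b5 XOR b1 = 04
byte 6: 8a XOR 6e = e4
byte 7: 42 XOR e7 = a5
byte 8: 3d XOR 00 = 3d
byte 9: 7d XOR 27 = 5a
byte 10: 9c XOR 29 = b5
byte 11: 87 XOR 8d = 0a
byte 12: 35 XOR 23 = 16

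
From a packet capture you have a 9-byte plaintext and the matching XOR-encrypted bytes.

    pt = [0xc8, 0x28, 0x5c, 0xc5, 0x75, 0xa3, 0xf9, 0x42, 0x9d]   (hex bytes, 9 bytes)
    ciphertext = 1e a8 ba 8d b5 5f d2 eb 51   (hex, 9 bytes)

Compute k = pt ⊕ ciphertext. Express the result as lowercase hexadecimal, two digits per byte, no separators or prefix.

Since ciphertext = pt ⊕ k, XORing both sides with pt gives k = pt ⊕ ciphertext.
c8 XOR 1e = d6
28 XOR a8 = 80
5c XOR ba = e6
c5 XOR 8d = 48
75 XOR b5 = c0
a3 XOR 5f = fc
f9 XOR d2 = 2b
42 XOR eb = a9
9d XOR 51 = cc

d680e648c0fc2ba9cc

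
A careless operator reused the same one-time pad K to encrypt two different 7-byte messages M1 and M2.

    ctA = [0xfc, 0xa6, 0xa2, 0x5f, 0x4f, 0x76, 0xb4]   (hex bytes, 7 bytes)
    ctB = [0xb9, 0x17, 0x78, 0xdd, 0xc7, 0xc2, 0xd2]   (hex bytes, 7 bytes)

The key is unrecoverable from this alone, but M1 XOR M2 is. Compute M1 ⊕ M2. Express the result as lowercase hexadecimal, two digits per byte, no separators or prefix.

ctA ⊕ ctB = (M1 ⊕ K) ⊕ (M2 ⊕ K) = M1 ⊕ M2 — the shared key cancels under XOR.
252 xor 185 =  69
166 xor  23 = 177
162 xor 120 = 218
 95 xor 221 = 130
 79 xor 199 = 136
118 xor 194 = 180
180 xor 210 = 102

45b1da8288b466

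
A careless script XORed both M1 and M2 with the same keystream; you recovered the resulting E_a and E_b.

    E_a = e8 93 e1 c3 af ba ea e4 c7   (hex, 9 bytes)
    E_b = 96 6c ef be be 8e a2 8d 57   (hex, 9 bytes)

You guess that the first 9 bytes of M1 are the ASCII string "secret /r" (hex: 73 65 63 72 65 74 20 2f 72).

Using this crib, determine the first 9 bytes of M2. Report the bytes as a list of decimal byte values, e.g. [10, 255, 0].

First, E_a ⊕ E_b = (M1 ⊕ K) ⊕ (M2 ⊕ K) = M1 ⊕ M2, so the key drops out. Then M2 = (M1 ⊕ M2) ⊕ M1 over the first 9 bytes.
byte 0: (e8 XOR 96) XOR 73 = 7e XOR 73 = 0d
byte 1: (93 XOR 6c) XOR 65 = ff XOR 65 = 9a
byte 2: (e1 XOR ef) XOR 63 = 0e XOR 63 = 6d
byte 3: (c3 XOR be) XOR 72 = 7d XOR 72 = 0f
byte 4: (af XOR be) XOR 65 = 11 XOR 65 = 74
byte 5: (ba XOR 8e) XOR 74 = 34 XOR 74 = 40
byte 6: (ea XOR a2) XOR 20 = 48 XOR 20 = 68
byte 7: (e4 XOR 8d) XOR 2f = 69 XOR 2f = 46
byte 8: (c7 XOR 57) XOR 72 = 90 XOR 72 = e2

[13, 154, 109, 15, 116, 64, 104, 70, 226]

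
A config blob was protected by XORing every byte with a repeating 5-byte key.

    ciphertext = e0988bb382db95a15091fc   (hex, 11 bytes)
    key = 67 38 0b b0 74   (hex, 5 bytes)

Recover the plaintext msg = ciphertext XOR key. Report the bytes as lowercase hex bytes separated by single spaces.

The 5-byte key repeats, so the effective keystream is 67 38 0b b0 74 67 38 0b b0 74 67.
byte 0: e0 ^ 67 = 87
byte 1: 98 ^ 38 = a0
byte 2: 8b ^ 0b = 80
byte 3: b3 ^ b0 = 03
byte 4: 82 ^ 74 = f6
byte 5: db ^ 67 = bc
byte 6: 95 ^ 38 = ad
byte 7: a1 ^ 0b = aa
byte 8: 50 ^ b0 = e0
byte 9: 91 ^ 74 = e5
byte 10: fc ^ 67 = 9b

87 a0 80 03 f6 bc ad aa e0 e5 9b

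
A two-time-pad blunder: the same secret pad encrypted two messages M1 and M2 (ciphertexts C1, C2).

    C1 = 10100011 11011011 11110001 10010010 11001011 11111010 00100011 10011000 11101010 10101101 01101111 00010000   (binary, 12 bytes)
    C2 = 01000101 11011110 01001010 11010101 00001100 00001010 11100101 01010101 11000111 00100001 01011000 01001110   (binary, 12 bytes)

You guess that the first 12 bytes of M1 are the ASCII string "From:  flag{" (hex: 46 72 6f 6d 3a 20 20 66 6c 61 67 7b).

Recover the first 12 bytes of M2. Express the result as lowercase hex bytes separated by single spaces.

a0 77 d4 2a fd d0 e6 ab 41 ed 50 25

First, C1 ⊕ C2 = (M1 ⊕ K) ⊕ (M2 ⊕ K) = M1 ⊕ M2, so the key drops out. Then M2 = (M1 ⊕ M2) ⊕ M1 over the first 12 bytes.
byte 0: (a3 ^ 45) ^ 46 = e6 ^ 46 = a0
byte 1: (db ^ de) ^ 72 = 05 ^ 72 = 77
byte 2: (f1 ^ 4a) ^ 6f = bb ^ 6f = d4
byte 3: (92 ^ d5) ^ 6d = 47 ^ 6d = 2a
byte 4: (cb ^ 0c) ^ 3a = c7 ^ 3a = fd
byte 5: (fa ^ 0a) ^ 20 = f0 ^ 20 = d0
byte 6: (23 ^ e5) ^ 20 = c6 ^ 20 = e6
byte 7: (98 ^ 55) ^ 66 = cd ^ 66 = ab
byte 8: (ea ^ c7) ^ 6c = 2d ^ 6c = 41
byte 9: (ad ^ 21) ^ 61 = 8c ^ 61 = ed
byte 10: (6f ^ 58) ^ 67 = 37 ^ 67 = 50
byte 11: (10 ^ 4e) ^ 7b = 5e ^ 7b = 25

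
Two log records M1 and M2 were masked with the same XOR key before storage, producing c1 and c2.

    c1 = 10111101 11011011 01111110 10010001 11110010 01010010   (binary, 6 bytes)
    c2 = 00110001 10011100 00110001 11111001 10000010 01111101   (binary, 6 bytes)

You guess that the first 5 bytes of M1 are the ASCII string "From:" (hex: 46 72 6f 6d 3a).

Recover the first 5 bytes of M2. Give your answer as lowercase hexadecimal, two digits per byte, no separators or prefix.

First, c1 ⊕ c2 = (M1 ⊕ K) ⊕ (M2 ⊕ K) = M1 ⊕ M2, so the key drops out. Then M2 = (M1 ⊕ M2) ⊕ M1 over the first 5 bytes.
byte 0: (bd ^ 31) ^ 46 = 8c ^ 46 = ca
byte 1: (db ^ 9c) ^ 72 = 47 ^ 72 = 35
byte 2: (7e ^ 31) ^ 6f = 4f ^ 6f = 20
byte 3: (91 ^ f9) ^ 6d = 68 ^ 6d = 05
byte 4: (f2 ^ 82) ^ 3a = 70 ^ 3a = 4a

ca3520054a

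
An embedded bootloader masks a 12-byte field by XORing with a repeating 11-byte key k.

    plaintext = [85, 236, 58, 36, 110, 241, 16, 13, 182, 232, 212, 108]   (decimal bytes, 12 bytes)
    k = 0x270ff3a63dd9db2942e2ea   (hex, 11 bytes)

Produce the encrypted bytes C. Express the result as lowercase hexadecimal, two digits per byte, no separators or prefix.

72e3c9825328cb24f40a3e4b

The 11-byte key repeats, so the effective keystream is 27 0f f3 a6 3d d9 db 29 42 e2 ea 27.
byte 0: 55 ⊕ 27 = 72
byte 1: ec ⊕ 0f = e3
byte 2: 3a ⊕ f3 = c9
byte 3: 24 ⊕ a6 = 82
byte 4: 6e ⊕ 3d = 53
byte 5: f1 ⊕ d9 = 28
byte 6: 10 ⊕ db = cb
byte 7: 0d ⊕ 29 = 24
byte 8: b6 ⊕ 42 = f4
byte 9: e8 ⊕ e2 = 0a
byte 10: d4 ⊕ ea = 3e
byte 11: 6c ⊕ 27 = 4b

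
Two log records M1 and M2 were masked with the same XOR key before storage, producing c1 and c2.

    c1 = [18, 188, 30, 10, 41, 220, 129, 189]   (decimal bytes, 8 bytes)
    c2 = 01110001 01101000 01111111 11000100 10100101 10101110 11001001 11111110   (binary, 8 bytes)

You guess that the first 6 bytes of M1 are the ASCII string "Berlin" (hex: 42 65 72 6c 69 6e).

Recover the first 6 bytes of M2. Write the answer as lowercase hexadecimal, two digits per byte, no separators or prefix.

First, c1 ⊕ c2 = (M1 ⊕ K) ⊕ (M2 ⊕ K) = M1 ⊕ M2, so the key drops out. Then M2 = (M1 ⊕ M2) ⊕ M1 over the first 6 bytes.
byte 0: (12 ⊕ 71) ⊕ 42 = 63 ⊕ 42 = 21
byte 1: (bc ⊕ 68) ⊕ 65 = d4 ⊕ 65 = b1
byte 2: (1e ⊕ 7f) ⊕ 72 = 61 ⊕ 72 = 13
byte 3: (0a ⊕ c4) ⊕ 6c = ce ⊕ 6c = a2
byte 4: (29 ⊕ a5) ⊕ 69 = 8c ⊕ 69 = e5
byte 5: (dc ⊕ ae) ⊕ 6e = 72 ⊕ 6e = 1c

21b113a2e51c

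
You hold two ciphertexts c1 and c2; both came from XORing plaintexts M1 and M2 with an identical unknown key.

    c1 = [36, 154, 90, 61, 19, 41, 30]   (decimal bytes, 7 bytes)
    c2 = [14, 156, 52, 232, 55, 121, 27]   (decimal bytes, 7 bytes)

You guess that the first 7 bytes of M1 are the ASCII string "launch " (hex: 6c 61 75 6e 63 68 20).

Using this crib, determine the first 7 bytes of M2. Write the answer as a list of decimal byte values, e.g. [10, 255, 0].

First, c1 ⊕ c2 = (M1 ⊕ K) ⊕ (M2 ⊕ K) = M1 ⊕ M2, so the key drops out. Then M2 = (M1 ⊕ M2) ⊕ M1 over the first 7 bytes.
byte 0: (24 xor 0e) xor 6c = 2a xor 6c = 46
byte 1: (9a xor 9c) xor 61 = 06 xor 61 = 67
byte 2: (5a xor 34) xor 75 = 6e xor 75 = 1b
byte 3: (3d xor e8) xor 6e = d5 xor 6e = bb
byte 4: (13 xor 37) xor 63 = 24 xor 63 = 47
byte 5: (29 xor 79) xor 68 = 50 xor 68 = 38
byte 6: (1e xor 1b) xor 20 = 05 xor 20 = 25

[70, 103, 27, 187, 71, 56, 37]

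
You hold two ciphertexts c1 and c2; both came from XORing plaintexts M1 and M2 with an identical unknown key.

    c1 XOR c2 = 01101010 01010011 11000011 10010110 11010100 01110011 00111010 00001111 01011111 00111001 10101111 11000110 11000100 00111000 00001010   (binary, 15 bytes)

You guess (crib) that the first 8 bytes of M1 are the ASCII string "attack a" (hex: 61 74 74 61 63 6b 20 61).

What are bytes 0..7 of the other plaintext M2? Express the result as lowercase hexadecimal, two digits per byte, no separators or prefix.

0b27b7f7b7181a6e

Since c1 ⊕ c2 = M1 ⊕ M2, XORing with the guessed M1 bytes yields the corresponding M2 bytes: M2 = (c1 ⊕ c2) ⊕ M1.
6a ⊕ 61 = 0b
53 ⊕ 74 = 27
c3 ⊕ 74 = b7
96 ⊕ 61 = f7
d4 ⊕ 63 = b7
73 ⊕ 6b = 18
3a ⊕ 20 = 1a
0f ⊕ 61 = 6e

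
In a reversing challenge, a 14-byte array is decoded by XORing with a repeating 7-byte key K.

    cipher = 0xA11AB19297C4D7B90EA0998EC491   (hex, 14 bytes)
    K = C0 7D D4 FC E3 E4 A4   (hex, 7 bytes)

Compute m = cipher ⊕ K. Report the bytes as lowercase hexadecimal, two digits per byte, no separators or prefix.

The 7-byte key repeats, so the effective keystream is c0 7d d4 fc e3 e4 a4 c0 7d d4 fc e3 e4 a4.
byte 0: a1 ⊕ c0 = 61
byte 1: 1a ⊕ 7d = 67
byte 2: b1 ⊕ d4 = 65
byte 3: 92 ⊕ fc = 6e
byte 4: 97 ⊕ e3 = 74
byte 5: c4 ⊕ e4 = 20
byte 6: d7 ⊕ a4 = 73
byte 7: b9 ⊕ c0 = 79
byte 8: 0e ⊕ 7d = 73
byte 9: a0 ⊕ d4 = 74
byte 10: 99 ⊕ fc = 65
byte 11: 8e ⊕ e3 = 6d
byte 12: c4 ⊕ e4 = 20
byte 13: 91 ⊕ a4 = 35

6167656e742073797374656d2035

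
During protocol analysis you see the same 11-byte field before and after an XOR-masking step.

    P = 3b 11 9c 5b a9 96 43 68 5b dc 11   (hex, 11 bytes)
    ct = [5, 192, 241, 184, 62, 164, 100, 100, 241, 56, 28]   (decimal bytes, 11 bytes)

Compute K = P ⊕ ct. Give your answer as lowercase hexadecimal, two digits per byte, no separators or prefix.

3ed16de39732270caae40d

Since ct = P ⊕ K, XORing both sides with P gives K = P ⊕ ct.
3b XOR 05 = 3e
11 XOR c0 = d1
9c XOR f1 = 6d
5b XOR b8 = e3
a9 XOR 3e = 97
96 XOR a4 = 32
43 XOR 64 = 27
68 XOR 64 = 0c
5b XOR f1 = aa
dc XOR 38 = e4
11 XOR 1c = 0d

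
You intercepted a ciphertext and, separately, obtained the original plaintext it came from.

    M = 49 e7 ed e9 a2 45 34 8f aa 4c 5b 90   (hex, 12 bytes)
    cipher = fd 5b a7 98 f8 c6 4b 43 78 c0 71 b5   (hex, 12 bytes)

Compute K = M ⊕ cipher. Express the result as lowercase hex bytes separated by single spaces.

Since cipher = M ⊕ K, XORing both sides with M gives K = M ⊕ cipher.
byte 0: 49 ⊕ fd = b4
byte 1: e7 ⊕ 5b = bc
byte 2: ed ⊕ a7 = 4a
byte 3: e9 ⊕ 98 = 71
byte 4: a2 ⊕ f8 = 5a
byte 5: 45 ⊕ c6 = 83
byte 6: 34 ⊕ 4b = 7f
byte 7: 8f ⊕ 43 = cc
byte 8: aa ⊕ 78 = d2
byte 9: 4c ⊕ c0 = 8c
byte 10: 5b ⊕ 71 = 2a
byte 11: 90 ⊕ b5 = 25

b4 bc 4a 71 5a 83 7f cc d2 8c 2a 25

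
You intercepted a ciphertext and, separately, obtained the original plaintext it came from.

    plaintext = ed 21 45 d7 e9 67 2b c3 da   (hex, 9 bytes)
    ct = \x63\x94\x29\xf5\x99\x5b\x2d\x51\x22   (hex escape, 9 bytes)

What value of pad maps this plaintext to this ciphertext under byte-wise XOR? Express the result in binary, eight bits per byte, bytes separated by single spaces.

10001110 10110101 01101100 00100010 01110000 00111100 00000110 10010010 11111000

Since ct = plaintext ⊕ pad, XORing both sides with plaintext gives pad = plaintext ⊕ ct.
ed ^ 63 = 8e
21 ^ 94 = b5
45 ^ 29 = 6c
d7 ^ f5 = 22
e9 ^ 99 = 70
67 ^ 5b = 3c
2b ^ 2d = 06
c3 ^ 51 = 92
da ^ 22 = f8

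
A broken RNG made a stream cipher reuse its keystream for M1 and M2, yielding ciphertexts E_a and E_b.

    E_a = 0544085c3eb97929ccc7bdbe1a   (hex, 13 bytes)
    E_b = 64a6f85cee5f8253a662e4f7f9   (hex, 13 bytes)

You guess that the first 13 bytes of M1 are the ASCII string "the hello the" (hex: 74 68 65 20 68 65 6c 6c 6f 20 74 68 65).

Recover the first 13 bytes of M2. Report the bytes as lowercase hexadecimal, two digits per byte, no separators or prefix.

158a9520b883971605852d2186

First, E_a ⊕ E_b = (M1 ⊕ K) ⊕ (M2 ⊕ K) = M1 ⊕ M2, so the key drops out. Then M2 = (M1 ⊕ M2) ⊕ M1 over the first 13 bytes.
byte 0: (05 xor 64) xor 74 = 61 xor 74 = 15
byte 1: (44 xor a6) xor 68 = e2 xor 68 = 8a
byte 2: (08 xor f8) xor 65 = f0 xor 65 = 95
byte 3: (5c xor 5c) xor 20 = 00 xor 20 = 20
byte 4: (3e xor ee) xor 68 = d0 xor 68 = b8
byte 5: (b9 xor 5f) xor 65 = e6 xor 65 = 83
byte 6: (79 xor 82) xor 6c = fb xor 6c = 97
byte 7: (29 xor 53) xor 6c = 7a xor 6c = 16
byte 8: (cc xor a6) xor 6f = 6a xor 6f = 05
byte 9: (c7 xor 62) xor 20 = a5 xor 20 = 85
byte 10: (bd xor e4) xor 74 = 59 xor 74 = 2d
byte 11: (be xor f7) xor 68 = 49 xor 68 = 21
byte 12: (1a xor f9) xor 65 = e3 xor 65 = 86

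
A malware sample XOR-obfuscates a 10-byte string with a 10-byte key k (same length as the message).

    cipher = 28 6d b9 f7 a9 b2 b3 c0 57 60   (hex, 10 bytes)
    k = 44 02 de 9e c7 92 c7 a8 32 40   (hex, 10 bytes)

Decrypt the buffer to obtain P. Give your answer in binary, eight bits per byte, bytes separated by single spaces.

01101100 01101111 01100111 01101001 01101110 00100000 01110100 01101000 01100101 00100000

XOR is its own inverse, so applying the key byte-wise gives the result directly.
00101000 ⊕ 01000100 = 01101100
01101101 ⊕ 00000010 = 01101111
10111001 ⊕ 11011110 = 01100111
11110111 ⊕ 10011110 = 01101001
10101001 ⊕ 11000111 = 01101110
10110010 ⊕ 10010010 = 00100000
10110011 ⊕ 11000111 = 01110100
11000000 ⊕ 10101000 = 01101000
01010111 ⊕ 00110010 = 01100101
01100000 ⊕ 01000000 = 00100000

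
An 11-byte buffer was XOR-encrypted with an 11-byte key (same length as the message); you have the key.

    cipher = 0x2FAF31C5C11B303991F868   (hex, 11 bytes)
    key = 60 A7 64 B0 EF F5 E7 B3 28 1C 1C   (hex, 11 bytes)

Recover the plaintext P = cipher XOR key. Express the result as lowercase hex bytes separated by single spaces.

4f 08 55 75 2e ee d7 8a b9 e4 74

XOR is its own inverse, so applying the key byte-wise gives the result directly.
2f xor 60 = 4f
af xor a7 = 08
31 xor 64 = 55
c5 xor b0 = 75
c1 xor ef = 2e
1b xor f5 = ee
30 xor e7 = d7
39 xor b3 = 8a
91 xor 28 = b9
f8 xor 1c = e4
68 xor 1c = 74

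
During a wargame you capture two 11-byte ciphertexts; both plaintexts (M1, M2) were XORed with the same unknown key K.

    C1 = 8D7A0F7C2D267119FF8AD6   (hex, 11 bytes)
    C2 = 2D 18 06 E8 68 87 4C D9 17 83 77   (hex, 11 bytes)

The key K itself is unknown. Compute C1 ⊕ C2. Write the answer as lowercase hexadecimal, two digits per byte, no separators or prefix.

C1 ⊕ C2 = (M1 ⊕ K) ⊕ (M2 ⊕ K) = M1 ⊕ M2 — the shared key cancels under XOR.
10001101 ^ 00101101 = 10100000
01111010 ^ 00011000 = 01100010
00001111 ^ 00000110 = 00001001
01111100 ^ 11101000 = 10010100
00101101 ^ 01101000 = 01000101
00100110 ^ 10000111 = 10100001
01110001 ^ 01001100 = 00111101
00011001 ^ 11011001 = 11000000
11111111 ^ 00010111 = 11101000
10001010 ^ 10000011 = 00001001
11010110 ^ 01110111 = 10100001

a062099445a13dc0e809a1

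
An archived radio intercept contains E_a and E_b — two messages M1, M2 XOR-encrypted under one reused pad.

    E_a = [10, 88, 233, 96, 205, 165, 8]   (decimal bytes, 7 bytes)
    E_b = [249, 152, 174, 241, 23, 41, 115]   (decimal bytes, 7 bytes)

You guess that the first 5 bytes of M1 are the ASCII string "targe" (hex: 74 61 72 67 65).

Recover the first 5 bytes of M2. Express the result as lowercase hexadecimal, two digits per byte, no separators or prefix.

87a135f6bf

First, E_a ⊕ E_b = (M1 ⊕ K) ⊕ (M2 ⊕ K) = M1 ⊕ M2, so the key drops out. Then M2 = (M1 ⊕ M2) ⊕ M1 over the first 5 bytes.
byte 0: (0a XOR f9) XOR 74 = f3 XOR 74 = 87
byte 1: (58 XOR 98) XOR 61 = c0 XOR 61 = a1
byte 2: (e9 XOR ae) XOR 72 = 47 XOR 72 = 35
byte 3: (60 XOR f1) XOR 67 = 91 XOR 67 = f6
byte 4: (cd XOR 17) XOR 65 = da XOR 65 = bf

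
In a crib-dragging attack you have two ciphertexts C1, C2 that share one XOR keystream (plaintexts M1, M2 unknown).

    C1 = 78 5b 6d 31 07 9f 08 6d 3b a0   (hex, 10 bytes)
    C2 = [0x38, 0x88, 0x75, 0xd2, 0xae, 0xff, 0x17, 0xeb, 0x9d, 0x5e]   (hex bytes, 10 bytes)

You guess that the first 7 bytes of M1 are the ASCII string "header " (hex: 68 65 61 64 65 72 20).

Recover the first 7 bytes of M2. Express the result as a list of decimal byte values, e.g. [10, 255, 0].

[40, 182, 121, 135, 204, 18, 63]

First, C1 ⊕ C2 = (M1 ⊕ K) ⊕ (M2 ⊕ K) = M1 ⊕ M2, so the key drops out. Then M2 = (M1 ⊕ M2) ⊕ M1 over the first 7 bytes.
byte 0: (78 ^ 38) ^ 68 = 40 ^ 68 = 28
byte 1: (5b ^ 88) ^ 65 = d3 ^ 65 = b6
byte 2: (6d ^ 75) ^ 61 = 18 ^ 61 = 79
byte 3: (31 ^ d2) ^ 64 = e3 ^ 64 = 87
byte 4: (07 ^ ae) ^ 65 = a9 ^ 65 = cc
byte 5: (9f ^ ff) ^ 72 = 60 ^ 72 = 12
byte 6: (08 ^ 17) ^ 20 = 1f ^ 20 = 3f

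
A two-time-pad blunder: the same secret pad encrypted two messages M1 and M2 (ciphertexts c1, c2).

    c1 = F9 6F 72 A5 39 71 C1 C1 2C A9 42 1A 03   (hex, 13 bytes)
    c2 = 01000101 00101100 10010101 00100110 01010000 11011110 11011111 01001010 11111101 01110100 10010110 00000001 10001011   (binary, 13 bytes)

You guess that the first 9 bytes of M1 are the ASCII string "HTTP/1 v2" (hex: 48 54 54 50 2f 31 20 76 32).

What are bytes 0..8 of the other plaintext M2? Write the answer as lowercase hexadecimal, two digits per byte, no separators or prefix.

f417b3d3469e3efde3

First, c1 ⊕ c2 = (M1 ⊕ K) ⊕ (M2 ⊕ K) = M1 ⊕ M2, so the key drops out. Then M2 = (M1 ⊕ M2) ⊕ M1 over the first 9 bytes.
byte 0: (f9 xor 45) xor 48 = bc xor 48 = f4
byte 1: (6f xor 2c) xor 54 = 43 xor 54 = 17
byte 2: (72 xor 95) xor 54 = e7 xor 54 = b3
byte 3: (a5 xor 26) xor 50 = 83 xor 50 = d3
byte 4: (39 xor 50) xor 2f = 69 xor 2f = 46
byte 5: (71 xor de) xor 31 = af xor 31 = 9e
byte 6: (c1 xor df) xor 20 = 1e xor 20 = 3e
byte 7: (c1 xor 4a) xor 76 = 8b xor 76 = fd
byte 8: (2c xor fd) xor 32 = d1 xor 32 = e3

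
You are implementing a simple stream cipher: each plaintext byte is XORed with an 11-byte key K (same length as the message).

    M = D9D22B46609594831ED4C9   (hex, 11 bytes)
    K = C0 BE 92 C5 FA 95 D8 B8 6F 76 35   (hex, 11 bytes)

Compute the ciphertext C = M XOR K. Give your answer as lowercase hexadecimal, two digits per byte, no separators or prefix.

196cb9839a004c3b71a2fc

byte 0: d9 XOR c0 = 19
byte 1: d2 XOR be = 6c
byte 2: 2b XOR 92 = b9
byte 3: 46 XOR c5 = 83
byte 4: 60 XOR fa = 9a
byte 5: 95 XOR 95 = 00
byte 6: 94 XOR d8 = 4c
byte 7: 83 XOR b8 = 3b
byte 8: 1e XOR 6f = 71
byte 9: d4 XOR 76 = a2
byte 10: c9 XOR 35 = fc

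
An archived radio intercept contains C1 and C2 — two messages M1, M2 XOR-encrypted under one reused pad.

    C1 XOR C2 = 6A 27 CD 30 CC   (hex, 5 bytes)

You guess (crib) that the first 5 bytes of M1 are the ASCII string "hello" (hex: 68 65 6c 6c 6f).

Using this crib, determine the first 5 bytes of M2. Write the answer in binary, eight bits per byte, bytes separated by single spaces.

Since C1 ⊕ C2 = M1 ⊕ M2, XORing with the guessed M1 bytes yields the corresponding M2 bytes: M2 = (C1 ⊕ C2) ⊕ M1.
01101010 xor 01101000 = 00000010
00100111 xor 01100101 = 01000010
11001101 xor 01101100 = 10100001
00110000 xor 01101100 = 01011100
11001100 xor 01101111 = 10100011

00000010 01000010 10100001 01011100 10100011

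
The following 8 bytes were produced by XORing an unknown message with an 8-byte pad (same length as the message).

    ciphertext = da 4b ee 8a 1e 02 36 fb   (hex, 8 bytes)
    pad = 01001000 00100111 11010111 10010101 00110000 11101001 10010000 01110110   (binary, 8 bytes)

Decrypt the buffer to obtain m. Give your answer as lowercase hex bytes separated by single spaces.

92 6c 39 1f 2e eb a6 8d

byte 0: da XOR 48 = 92
byte 1: 4b XOR 27 = 6c
byte 2: ee XOR d7 = 39
byte 3: 8a XOR 95 = 1f
byte 4: 1e XOR 30 = 2e
byte 5: 02 XOR e9 = eb
byte 6: 36 XOR 90 = a6
byte 7: fb XOR 76 = 8d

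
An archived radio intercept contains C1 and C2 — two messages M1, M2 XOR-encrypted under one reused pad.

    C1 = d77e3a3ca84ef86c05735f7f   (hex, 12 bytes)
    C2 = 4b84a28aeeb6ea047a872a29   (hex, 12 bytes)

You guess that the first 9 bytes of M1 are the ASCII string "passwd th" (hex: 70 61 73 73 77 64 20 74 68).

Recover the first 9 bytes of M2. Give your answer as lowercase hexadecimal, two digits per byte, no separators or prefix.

ec9bebc5319c321c17

First, C1 ⊕ C2 = (M1 ⊕ K) ⊕ (M2 ⊕ K) = M1 ⊕ M2, so the key drops out. Then M2 = (M1 ⊕ M2) ⊕ M1 over the first 9 bytes.
byte 0: (d7 XOR 4b) XOR 70 = 9c XOR 70 = ec
byte 1: (7e XOR 84) XOR 61 = fa XOR 61 = 9b
byte 2: (3a XOR a2) XOR 73 = 98 XOR 73 = eb
byte 3: (3c XOR 8a) XOR 73 = b6 XOR 73 = c5
byte 4: (a8 XOR ee) XOR 77 = 46 XOR 77 = 31
byte 5: (4e XOR b6) XOR 64 = f8 XOR 64 = 9c
byte 6: (f8 XOR ea) XOR 20 = 12 XOR 20 = 32
byte 7: (6c XOR 04) XOR 74 = 68 XOR 74 = 1c
byte 8: (05 XOR 7a) XOR 68 = 7f XOR 68 = 17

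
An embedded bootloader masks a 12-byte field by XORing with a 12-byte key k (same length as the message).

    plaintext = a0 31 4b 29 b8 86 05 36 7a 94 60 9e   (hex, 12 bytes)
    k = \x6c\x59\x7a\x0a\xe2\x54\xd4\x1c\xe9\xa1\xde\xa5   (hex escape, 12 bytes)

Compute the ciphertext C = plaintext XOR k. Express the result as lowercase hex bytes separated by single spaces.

cc 68 31 23 5a d2 d1 2a 93 35 be 3b

a0 ^ 6c = cc
31 ^ 59 = 68
4b ^ 7a = 31
29 ^ 0a = 23
b8 ^ e2 = 5a
86 ^ 54 = d2
05 ^ d4 = d1
36 ^ 1c = 2a
7a ^ e9 = 93
94 ^ a1 = 35
60 ^ de = be
9e ^ a5 = 3b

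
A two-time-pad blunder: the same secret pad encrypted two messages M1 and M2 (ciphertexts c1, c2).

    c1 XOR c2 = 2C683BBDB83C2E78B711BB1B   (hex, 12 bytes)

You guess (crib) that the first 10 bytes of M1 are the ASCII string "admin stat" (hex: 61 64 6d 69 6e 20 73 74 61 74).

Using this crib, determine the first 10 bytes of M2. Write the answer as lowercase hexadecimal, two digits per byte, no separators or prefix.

Since c1 ⊕ c2 = M1 ⊕ M2, XORing with the guessed M1 bytes yields the corresponding M2 bytes: M2 = (c1 ⊕ c2) ⊕ M1.
00101100 xor 01100001 = 01001101
01101000 xor 01100100 = 00001100
00111011 xor 01101101 = 01010110
10111101 xor 01101001 = 11010100
10111000 xor 01101110 = 11010110
00111100 xor 00100000 = 00011100
00101110 xor 01110011 = 01011101
01111000 xor 01110100 = 00001100
10110111 xor 01100001 = 11010110
00010001 xor 01110100 = 01100101

4d0c56d4d61c5d0cd665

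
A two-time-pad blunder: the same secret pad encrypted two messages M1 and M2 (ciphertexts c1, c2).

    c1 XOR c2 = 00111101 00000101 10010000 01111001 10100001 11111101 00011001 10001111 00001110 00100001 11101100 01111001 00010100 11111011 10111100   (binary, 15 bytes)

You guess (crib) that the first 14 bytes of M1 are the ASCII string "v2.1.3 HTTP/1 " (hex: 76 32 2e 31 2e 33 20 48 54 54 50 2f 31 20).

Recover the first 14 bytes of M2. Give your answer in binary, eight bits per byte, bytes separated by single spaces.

01001011 00110111 10111110 01001000 10001111 11001110 00111001 11000111 01011010 01110101 10111100 01010110 00100101 11011011

Since c1 ⊕ c2 = M1 ⊕ M2, XORing with the guessed M1 bytes yields the corresponding M2 bytes: M2 = (c1 ⊕ c2) ⊕ M1.
3d ^ 76 = 4b
05 ^ 32 = 37
90 ^ 2e = be
79 ^ 31 = 48
a1 ^ 2e = 8f
fd ^ 33 = ce
19 ^ 20 = 39
8f ^ 48 = c7
0e ^ 54 = 5a
21 ^ 54 = 75
ec ^ 50 = bc
79 ^ 2f = 56
14 ^ 31 = 25
fb ^ 20 = db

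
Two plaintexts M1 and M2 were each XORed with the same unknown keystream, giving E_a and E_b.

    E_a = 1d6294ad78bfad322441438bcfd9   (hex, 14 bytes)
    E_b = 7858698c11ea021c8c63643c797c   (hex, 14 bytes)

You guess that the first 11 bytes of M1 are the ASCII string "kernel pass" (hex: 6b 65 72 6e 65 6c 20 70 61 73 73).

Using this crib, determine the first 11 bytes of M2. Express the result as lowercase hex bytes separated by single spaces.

0e 5f 8f 4f 0c 39 8f 5e c9 51 54

First, E_a ⊕ E_b = (M1 ⊕ K) ⊕ (M2 ⊕ K) = M1 ⊕ M2, so the key drops out. Then M2 = (M1 ⊕ M2) ⊕ M1 over the first 11 bytes.
byte 0: (1d ⊕ 78) ⊕ 6b = 65 ⊕ 6b = 0e
byte 1: (62 ⊕ 58) ⊕ 65 = 3a ⊕ 65 = 5f
byte 2: (94 ⊕ 69) ⊕ 72 = fd ⊕ 72 = 8f
byte 3: (ad ⊕ 8c) ⊕ 6e = 21 ⊕ 6e = 4f
byte 4: (78 ⊕ 11) ⊕ 65 = 69 ⊕ 65 = 0c
byte 5: (bf ⊕ ea) ⊕ 6c = 55 ⊕ 6c = 39
byte 6: (ad ⊕ 02) ⊕ 20 = af ⊕ 20 = 8f
byte 7: (32 ⊕ 1c) ⊕ 70 = 2e ⊕ 70 = 5e
byte 8: (24 ⊕ 8c) ⊕ 61 = a8 ⊕ 61 = c9
byte 9: (41 ⊕ 63) ⊕ 73 = 22 ⊕ 73 = 51
byte 10: (43 ⊕ 64) ⊕ 73 = 27 ⊕ 73 = 54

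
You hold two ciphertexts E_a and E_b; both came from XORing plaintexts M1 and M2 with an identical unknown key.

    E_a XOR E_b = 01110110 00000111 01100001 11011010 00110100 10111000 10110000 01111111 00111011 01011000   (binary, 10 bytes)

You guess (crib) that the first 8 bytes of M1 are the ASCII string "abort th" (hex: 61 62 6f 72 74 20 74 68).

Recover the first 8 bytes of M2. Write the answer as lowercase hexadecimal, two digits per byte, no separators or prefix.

17650ea84098c417

Since E_a ⊕ E_b = M1 ⊕ M2, XORing with the guessed M1 bytes yields the corresponding M2 bytes: M2 = (E_a ⊕ E_b) ⊕ M1.
01110110 xor 01100001 = 00010111
00000111 xor 01100010 = 01100101
01100001 xor 01101111 = 00001110
11011010 xor 01110010 = 10101000
00110100 xor 01110100 = 01000000
10111000 xor 00100000 = 10011000
10110000 xor 01110100 = 11000100
01111111 xor 01101000 = 00010111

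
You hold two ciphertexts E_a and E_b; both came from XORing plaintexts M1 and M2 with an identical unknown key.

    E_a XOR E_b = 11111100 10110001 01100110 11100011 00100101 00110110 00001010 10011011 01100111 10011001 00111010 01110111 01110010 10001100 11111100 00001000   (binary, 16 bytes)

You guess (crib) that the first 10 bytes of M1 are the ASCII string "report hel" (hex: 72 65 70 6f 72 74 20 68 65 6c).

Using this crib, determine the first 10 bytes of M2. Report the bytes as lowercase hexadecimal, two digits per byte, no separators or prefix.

Since E_a ⊕ E_b = M1 ⊕ M2, XORing with the guessed M1 bytes yields the corresponding M2 bytes: M2 = (E_a ⊕ E_b) ⊕ M1.
fc xor 72 = 8e
b1 xor 65 = d4
66 xor 70 = 16
e3 xor 6f = 8c
25 xor 72 = 57
36 xor 74 = 42
0a xor 20 = 2a
9b xor 68 = f3
67 xor 65 = 02
99 xor 6c = f5

8ed4168c57422af302f5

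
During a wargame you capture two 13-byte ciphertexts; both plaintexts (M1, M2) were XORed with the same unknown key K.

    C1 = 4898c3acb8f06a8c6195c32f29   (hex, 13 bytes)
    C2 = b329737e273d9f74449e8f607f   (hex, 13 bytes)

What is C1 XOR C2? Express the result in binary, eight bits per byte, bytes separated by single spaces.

11111011 10110001 10110000 11010010 10011111 11001101 11110101 11111000 00100101 00001011 01001100 01001111 01010110

C1 ⊕ C2 = (M1 ⊕ K) ⊕ (M2 ⊕ K) = M1 ⊕ M2 — the shared key cancels under XOR.
byte 0:  72 ⊕ 179 = 251
byte 1: 152 ⊕  41 = 177
byte 2: 195 ⊕ 115 = 176
byte 3: 172 ⊕ 126 = 210
byte 4: 184 ⊕  39 = 159
byte 5: 240 ⊕  61 = 205
byte 6: 106 ⊕ 159 = 245
byte 7: 140 ⊕ 116 = 248
byte 8:  97 ⊕  68 =  37
byte 9: 149 ⊕ 158 =  11
byte 10: 195 ⊕ 143 =  76
byte 11:  47 ⊕  96 =  79
byte 12:  41 ⊕ 127 =  86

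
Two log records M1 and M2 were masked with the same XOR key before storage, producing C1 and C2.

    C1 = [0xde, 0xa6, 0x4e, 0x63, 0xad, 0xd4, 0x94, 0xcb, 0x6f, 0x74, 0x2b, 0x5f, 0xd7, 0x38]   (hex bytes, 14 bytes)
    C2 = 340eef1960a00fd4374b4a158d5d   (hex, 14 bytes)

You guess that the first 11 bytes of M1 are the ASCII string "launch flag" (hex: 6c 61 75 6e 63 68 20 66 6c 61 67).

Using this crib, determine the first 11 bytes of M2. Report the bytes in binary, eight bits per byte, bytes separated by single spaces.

10000110 11001001 11010100 00010100 10101110 00011100 10111011 01111001 00110100 01011110 00000110

First, C1 ⊕ C2 = (M1 ⊕ K) ⊕ (M2 ⊕ K) = M1 ⊕ M2, so the key drops out. Then M2 = (M1 ⊕ M2) ⊕ M1 over the first 11 bytes.
byte 0: (de XOR 34) XOR 6c = ea XOR 6c = 86
byte 1: (a6 XOR 0e) XOR 61 = a8 XOR 61 = c9
byte 2: (4e XOR ef) XOR 75 = a1 XOR 75 = d4
byte 3: (63 XOR 19) XOR 6e = 7a XOR 6e = 14
byte 4: (ad XOR 60) XOR 63 = cd XOR 63 = ae
byte 5: (d4 XOR a0) XOR 68 = 74 XOR 68 = 1c
byte 6: (94 XOR 0f) XOR 20 = 9b XOR 20 = bb
byte 7: (cb XOR d4) XOR 66 = 1f XOR 66 = 79
byte 8: (6f XOR 37) XOR 6c = 58 XOR 6c = 34
byte 9: (74 XOR 4b) XOR 61 = 3f XOR 61 = 5e
byte 10: (2b XOR 4a) XOR 67 = 61 XOR 67 = 06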